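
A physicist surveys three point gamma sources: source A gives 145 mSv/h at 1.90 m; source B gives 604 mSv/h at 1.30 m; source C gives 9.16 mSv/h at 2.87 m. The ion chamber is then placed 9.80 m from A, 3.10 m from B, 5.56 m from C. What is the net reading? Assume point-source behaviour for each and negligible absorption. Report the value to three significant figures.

114 mSv/h

Each source contributes Iᵢ·(dᵢ/rᵢ)²; contributions add.
A: 145 × (1.90/9.80)² = 5.450 mSv/h
B: 604 × (1.30/3.10)² = 106.2 mSv/h
C: 9.16 × (2.87/5.56)² = 2.441 mSv/h
Total = 5.450 + 106.2 + 2.441 = 114.1 mSv/h.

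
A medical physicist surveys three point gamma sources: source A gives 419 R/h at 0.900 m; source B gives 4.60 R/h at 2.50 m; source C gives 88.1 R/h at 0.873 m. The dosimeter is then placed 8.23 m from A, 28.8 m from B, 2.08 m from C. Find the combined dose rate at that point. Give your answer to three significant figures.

Each source contributes Iᵢ·(dᵢ/rᵢ)²; contributions add.
A: 419 × (0.900/8.23)² = 5.011 R/h
B: 4.60 × (2.50/28.8)² = 0.03466 R/h
C: 88.1 × (0.873/2.08)² = 15.52 R/h
Total = 5.011 + 0.03466 + 15.52 = 20.57 R/h.

20.6 R/h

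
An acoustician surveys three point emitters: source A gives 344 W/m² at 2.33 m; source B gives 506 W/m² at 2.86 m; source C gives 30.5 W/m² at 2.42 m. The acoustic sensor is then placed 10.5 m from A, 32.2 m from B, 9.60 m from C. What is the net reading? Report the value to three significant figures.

22.9 W/m²

By superposition, sum each source's inverse-square contribution:
A: 344 × (2.33/10.5)² = 16.94 W/m²
B: 506 × (2.86/32.2)² = 3.992 W/m²
C: 30.5 × (2.42/9.60)² = 1.938 W/m²
Total = 16.94 + 3.992 + 1.938 = 22.87 W/m².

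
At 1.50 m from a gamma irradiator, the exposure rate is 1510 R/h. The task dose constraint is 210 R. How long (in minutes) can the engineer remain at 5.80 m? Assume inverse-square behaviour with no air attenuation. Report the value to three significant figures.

Applying the 1/r² law, rate at 5.80 m:
(1.50/5.80)² = 0.06688, so 1510 × 0.06688 = 101.0 R/h.
Stay time = 210 R ÷ 101.0 R/h = 2.079 h = 124.7 min.

125 min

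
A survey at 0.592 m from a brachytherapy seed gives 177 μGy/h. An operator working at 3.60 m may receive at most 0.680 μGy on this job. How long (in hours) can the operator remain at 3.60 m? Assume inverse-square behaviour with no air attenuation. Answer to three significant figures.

0.142 h

Intensity scales as (d₁/d₂)², so rate at 3.60 m:
(0.592/3.60)² = 0.02704, so 177 × 0.02704 = 4.786 μGy/h.
Stay time = 0.680 μGy ÷ 4.786 μGy/h = 0.1421 h.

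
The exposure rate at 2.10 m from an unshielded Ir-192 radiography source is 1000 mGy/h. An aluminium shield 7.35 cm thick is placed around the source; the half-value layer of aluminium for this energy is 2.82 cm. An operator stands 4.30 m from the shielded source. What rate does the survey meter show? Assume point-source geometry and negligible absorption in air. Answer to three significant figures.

39.2 mGy/h

Distance alone: 1000 × (2.10/4.30)² = 1000 × 0.2385 = 238.5 mGy/h.
Shield: 7.35/2.82 = 2.606 half-value layers → attenuation 2^(−2.606) = 0.1643.
Combined: 238.5 × 0.1643 = 39.19 mGy/h.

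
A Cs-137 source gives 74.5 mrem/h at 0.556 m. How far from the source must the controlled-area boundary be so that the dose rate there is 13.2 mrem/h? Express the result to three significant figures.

1.32 m

Since intensity falls as 1/r², d₂ = d₁·√(I₁/I₂).
I₁/I₂ = 74.5/13.2 = 5.644, so d₂ = 0.556 × √5.644 = 1.321 m.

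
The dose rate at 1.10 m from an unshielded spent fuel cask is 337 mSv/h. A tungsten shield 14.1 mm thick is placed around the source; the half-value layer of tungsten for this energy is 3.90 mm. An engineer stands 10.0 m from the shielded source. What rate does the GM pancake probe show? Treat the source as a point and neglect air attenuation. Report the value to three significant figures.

0.333 mSv/h

Distance alone: (1.10/10.0)² = 0.01210, so 337 × 0.01210 = 4.078 mSv/h.
Shield: 14.1/3.90 = 3.615 half-value layers → attenuation 2^(−3.615) = 0.08162.
Combined: 4.078 × 0.08162 = 0.3328 mSv/h.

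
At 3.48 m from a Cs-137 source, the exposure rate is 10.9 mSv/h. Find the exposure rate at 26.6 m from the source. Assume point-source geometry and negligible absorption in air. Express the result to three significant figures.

0.187 mSv/h

Applying the 1/r² law, the rate at 26.6 m is
(3.48/26.6)² = 0.01712, so 10.9 × 0.01712 = 0.1866 mSv/h.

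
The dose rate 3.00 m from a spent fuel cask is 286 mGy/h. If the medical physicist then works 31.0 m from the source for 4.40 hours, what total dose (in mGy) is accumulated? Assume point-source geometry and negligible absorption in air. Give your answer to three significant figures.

Using I₁d₁² = I₂d₂², rate at 31.0 m:
286 × (3.00/31.0)² = 286 × 0.009365 = 2.678 mGy/h.
Dose = rate × time = 2.678 mGy/h × 4.400 h = 11.78 mGy.

11.8 mGy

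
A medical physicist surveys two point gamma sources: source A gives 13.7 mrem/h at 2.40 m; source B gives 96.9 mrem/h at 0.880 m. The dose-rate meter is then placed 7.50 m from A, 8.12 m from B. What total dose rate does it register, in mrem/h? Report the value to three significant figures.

2.54 mrem/h

By superposition, sum each source's inverse-square contribution:
A: 13.7 × (2.40/7.50)² = 1.403 mrem/h
B: 96.9 × (0.880/8.12)² = 1.138 mrem/h
Total = 1.403 + 1.138 = 2.541 mrem/h.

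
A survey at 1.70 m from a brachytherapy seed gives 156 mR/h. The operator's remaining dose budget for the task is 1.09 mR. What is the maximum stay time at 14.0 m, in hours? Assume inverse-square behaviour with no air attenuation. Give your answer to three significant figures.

Applying the 1/r² law, rate at 14.0 m:
(1.70/14.0)² = 0.01474, so 156 × 0.01474 = 2.299 mR/h.
Stay time = 1.09 mR ÷ 2.299 mR/h = 0.4741 h.

0.474 h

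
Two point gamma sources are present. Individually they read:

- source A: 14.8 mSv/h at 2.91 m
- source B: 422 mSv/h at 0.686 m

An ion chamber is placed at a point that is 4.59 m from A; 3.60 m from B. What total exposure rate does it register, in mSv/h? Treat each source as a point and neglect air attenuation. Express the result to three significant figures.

Each source contributes Iᵢ·(dᵢ/rᵢ)²; contributions add.
A: 14.8 × (2.91/4.59)² = 5.949 mSv/h
B: 422 × (0.686/3.60)² = 15.32 mSv/h
Total = 5.949 + 15.32 = 21.27 mSv/h.

21.3 mSv/h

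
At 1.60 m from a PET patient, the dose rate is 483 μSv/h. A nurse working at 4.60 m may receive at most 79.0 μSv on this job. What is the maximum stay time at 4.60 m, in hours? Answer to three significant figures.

Since intensity falls as 1/r², rate at 4.60 m:
(1.60/4.60)² = 0.1210, so 483 × 0.1210 = 58.44 μSv/h.
Stay time = 79.0 μSv ÷ 58.44 μSv/h = 1.352 h.

1.35 h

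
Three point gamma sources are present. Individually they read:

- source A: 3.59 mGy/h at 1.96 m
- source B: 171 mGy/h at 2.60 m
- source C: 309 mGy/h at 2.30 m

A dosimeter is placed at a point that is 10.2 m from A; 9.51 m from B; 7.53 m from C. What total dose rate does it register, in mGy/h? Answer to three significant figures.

41.7 mGy/h

By superposition, sum each source's inverse-square contribution:
A: 3.59 × (1.96/10.2)² = 0.1326 mGy/h
B: 171 × (2.60/9.51)² = 12.78 mGy/h
C: 309 × (2.30/7.53)² = 28.83 mGy/h
Total = 0.1326 + 12.78 + 28.83 = 41.74 mGy/h.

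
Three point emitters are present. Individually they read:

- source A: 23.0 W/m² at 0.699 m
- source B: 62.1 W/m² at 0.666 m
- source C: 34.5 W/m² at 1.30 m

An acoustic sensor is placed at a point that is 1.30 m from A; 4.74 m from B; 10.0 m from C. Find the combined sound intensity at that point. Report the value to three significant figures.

8.46 W/m²

By superposition, sum each source's inverse-square contribution:
A: 23.0 × (0.699/1.30)² = 6.650 W/m²
B: 62.1 × (0.666/4.74)² = 1.226 W/m²
C: 34.5 × (1.30/10.0)² = 0.5831 W/m²
Total = 6.650 + 1.226 + 0.5831 = 8.459 W/m².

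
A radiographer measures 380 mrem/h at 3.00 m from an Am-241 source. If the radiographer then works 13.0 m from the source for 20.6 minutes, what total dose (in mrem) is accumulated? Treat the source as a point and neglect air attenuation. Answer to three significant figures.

6.95 mrem

By the inverse-square law, rate at 13.0 m:
380 × (3.00/13.0)² = 380 × 0.05325 = 20.23 mrem/h.
Dose = rate × time = 20.23 mrem/h × 0.3433 h = 6.945 mrem.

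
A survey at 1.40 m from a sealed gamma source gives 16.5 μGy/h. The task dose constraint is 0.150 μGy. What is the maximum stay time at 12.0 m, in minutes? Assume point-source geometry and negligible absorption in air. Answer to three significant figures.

40.1 min

By the inverse-square law, rate at 12.0 m:
(1.40/12.0)² = 0.01361, so 16.5 × 0.01361 = 0.2246 μGy/h.
Stay time = 0.150 μGy ÷ 0.2246 μGy/h = 0.6679 h = 40.07 min.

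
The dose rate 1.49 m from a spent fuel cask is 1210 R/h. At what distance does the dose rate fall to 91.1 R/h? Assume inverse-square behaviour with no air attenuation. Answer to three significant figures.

Using I₁d₁² = I₂d₂², d₂ = d₁·√(I₁/I₂).
I₁/I₂ = 1210/91.1 = 13.28, so d₂ = 1.49 × √13.28 = 5.430 m.

5.43 m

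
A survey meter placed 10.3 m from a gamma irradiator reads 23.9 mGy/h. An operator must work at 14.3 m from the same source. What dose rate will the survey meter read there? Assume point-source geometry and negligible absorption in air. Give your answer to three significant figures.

12.4 mGy/h

Applying the 1/r² law, scaling from 10.3 m to 14.3 m:
(10.3/14.3)² = 0.5188, so 23.9 × 0.5188 = 12.40 mGy/h.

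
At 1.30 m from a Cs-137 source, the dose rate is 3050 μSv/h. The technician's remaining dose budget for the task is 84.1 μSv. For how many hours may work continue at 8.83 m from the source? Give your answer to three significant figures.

Applying the 1/r² law, rate at 8.83 m:
(1.30/8.83)² = 0.02168, so 3050 × 0.02168 = 66.12 μSv/h.
Stay time = 84.1 μSv ÷ 66.12 μSv/h = 1.272 h.

1.27 h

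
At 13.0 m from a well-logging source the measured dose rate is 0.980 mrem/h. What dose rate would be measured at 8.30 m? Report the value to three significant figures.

By the inverse-square law, scaling from 13.0 m to 8.30 m:
0.980 × (13.0/8.30)² = 0.980 × 2.453 = 2.404 mrem/h.

2.40 mrem/h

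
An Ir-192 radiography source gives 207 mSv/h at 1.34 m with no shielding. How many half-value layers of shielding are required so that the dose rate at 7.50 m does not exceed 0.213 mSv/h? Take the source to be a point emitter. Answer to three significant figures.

4.96 half-value layers

At 7.50 m, distance alone gives (1.34/7.50)² = 0.03192, so 207 × 0.03192 = 6.607 mSv/h.
Further attenuation needed: 6.607/0.213 = 31.02.
n = log₂(31.02) = 4.955 half-value layers.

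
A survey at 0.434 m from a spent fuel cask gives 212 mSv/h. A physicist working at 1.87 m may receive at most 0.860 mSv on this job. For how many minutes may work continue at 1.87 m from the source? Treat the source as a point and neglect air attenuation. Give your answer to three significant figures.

Since intensity falls as 1/r², rate at 1.87 m:
212 × (0.434/1.87)² = 212 × 0.05386 = 11.42 mSv/h.
Stay time = 0.860 mSv ÷ 11.42 mSv/h = 0.07531 h = 4.519 min.

4.52 min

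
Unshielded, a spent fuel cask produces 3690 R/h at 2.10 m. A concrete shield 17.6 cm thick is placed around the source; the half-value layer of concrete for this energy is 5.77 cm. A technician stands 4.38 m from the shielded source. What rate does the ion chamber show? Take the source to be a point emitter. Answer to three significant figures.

Distance alone: 3690 × (2.10/4.38)² = 3690 × 0.2299 = 848.3 R/h.
Shield: 17.6/5.77 = 3.050 half-value layers → attenuation 2^(−3.050) = 0.1207.
Combined: 848.3 × 0.1207 = 102.4 R/h.

102 R/h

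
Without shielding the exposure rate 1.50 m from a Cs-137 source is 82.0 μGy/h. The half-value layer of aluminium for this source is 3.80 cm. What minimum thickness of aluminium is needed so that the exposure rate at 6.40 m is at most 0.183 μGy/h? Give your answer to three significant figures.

17.6 cm

At 6.40 m, distance alone gives (1.50/6.40)² = 0.05493, so 82.0 × 0.05493 = 4.504 μGy/h.
Further attenuation needed: 4.504/0.183 = 24.61.
n = log₂(24.61) = 4.621 half-value layers.
Thickness = 4.621 × 3.80 cm = 17.56 cm.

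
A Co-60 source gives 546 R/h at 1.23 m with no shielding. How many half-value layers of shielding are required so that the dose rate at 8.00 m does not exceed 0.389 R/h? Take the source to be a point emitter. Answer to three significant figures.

5.05 half-value layers

At 8.00 m, distance alone gives 546 × (1.23/8.00)² = 546 × 0.02364 = 12.91 R/h.
Further attenuation needed: 12.91/0.389 = 33.19.
n = log₂(33.19) = 5.053 half-value layers.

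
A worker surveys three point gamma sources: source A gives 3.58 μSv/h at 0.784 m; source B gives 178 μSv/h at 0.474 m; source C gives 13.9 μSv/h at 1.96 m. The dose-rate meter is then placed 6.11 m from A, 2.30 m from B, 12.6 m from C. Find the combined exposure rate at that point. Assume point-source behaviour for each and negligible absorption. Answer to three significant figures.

7.96 μSv/h

Each source contributes Iᵢ·(dᵢ/rᵢ)²; contributions add.
A: 3.58 × (0.784/6.11)² = 0.05894 μSv/h
B: 178 × (0.474/2.30)² = 7.560 μSv/h
C: 13.9 × (1.96/12.6)² = 0.3363 μSv/h
Total = 0.05894 + 7.560 + 0.3363 = 7.955 μSv/h.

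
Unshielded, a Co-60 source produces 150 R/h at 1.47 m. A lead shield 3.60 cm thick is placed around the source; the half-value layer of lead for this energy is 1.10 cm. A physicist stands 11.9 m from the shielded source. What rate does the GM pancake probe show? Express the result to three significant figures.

0.237 R/h

Distance alone: (1.47/11.9)² = 0.01526, so 150 × 0.01526 = 2.289 R/h.
Shield: 3.60/1.10 = 3.273 half-value layers → attenuation 2^(−3.273) = 0.1034.
Combined: 2.289 × 0.1034 = 0.2367 R/h.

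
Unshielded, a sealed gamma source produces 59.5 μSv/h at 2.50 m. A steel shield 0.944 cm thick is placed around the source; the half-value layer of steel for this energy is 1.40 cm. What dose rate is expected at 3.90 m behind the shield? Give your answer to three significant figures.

15.3 μSv/h

Distance alone: 59.5 × (2.50/3.90)² = 59.5 × 0.4109 = 24.45 μSv/h.
Shield: 0.944/1.40 = 0.6743 half-value layers → attenuation 2^(−0.6743) = 0.6266.
Combined: 24.45 × 0.6266 = 15.32 μSv/h.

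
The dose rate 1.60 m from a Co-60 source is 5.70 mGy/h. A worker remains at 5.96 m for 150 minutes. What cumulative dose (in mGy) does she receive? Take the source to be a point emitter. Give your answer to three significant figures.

1.03 mGy

By the inverse-square law, rate at 5.96 m:
5.70 × (1.60/5.96)² = 5.70 × 0.07207 = 0.4108 mGy/h.
Dose = rate × time = 0.4108 mGy/h × 2.500 h = 1.027 mGy.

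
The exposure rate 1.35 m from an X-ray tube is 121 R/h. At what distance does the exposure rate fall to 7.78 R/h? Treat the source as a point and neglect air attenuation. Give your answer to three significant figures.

5.32 m

Intensity scales as (d₁/d₂)², so d₂ = d₁·√(I₁/I₂).
I₁/I₂ = 121/7.78 = 15.55, so d₂ = 1.35 × √15.55 = 5.324 m.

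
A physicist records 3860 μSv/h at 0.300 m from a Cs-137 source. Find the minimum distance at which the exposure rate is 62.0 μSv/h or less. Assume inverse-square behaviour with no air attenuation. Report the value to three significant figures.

Applying the 1/r² law, d₂ = d₁·√(I₁/I₂).
I₁/I₂ = 3860/62.0 = 62.26, so d₂ = 0.300 × √62.26 = 2.367 m.

2.37 m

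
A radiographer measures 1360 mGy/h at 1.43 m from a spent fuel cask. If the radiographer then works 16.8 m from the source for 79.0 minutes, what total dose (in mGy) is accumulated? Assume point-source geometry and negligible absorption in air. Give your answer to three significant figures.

13.0 mGy

Intensity scales as (d₁/d₂)², so rate at 16.8 m:
1360 × (1.43/16.8)² = 1360 × 0.007245 = 9.853 mGy/h.
Dose = rate × time = 9.853 mGy/h × 1.317 h = 12.98 mGy.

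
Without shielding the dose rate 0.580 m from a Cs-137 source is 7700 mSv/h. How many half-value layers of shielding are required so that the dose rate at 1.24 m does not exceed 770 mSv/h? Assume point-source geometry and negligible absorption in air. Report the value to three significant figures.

1.13 half-value layers

At 1.24 m, distance alone gives 7700 × (0.580/1.24)² = 7700 × 0.2188 = 1685 mSv/h.
Further attenuation needed: 1685/770 = 2.188.
n = log₂(2.188) = 1.130 half-value layers.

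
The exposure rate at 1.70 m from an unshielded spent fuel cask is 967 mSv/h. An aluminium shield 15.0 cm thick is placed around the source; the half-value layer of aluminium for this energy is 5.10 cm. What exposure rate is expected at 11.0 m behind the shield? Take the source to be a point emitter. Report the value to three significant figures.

3.01 mSv/h

Distance alone: (1.70/11.0)² = 0.02388, so 967 × 0.02388 = 23.09 mSv/h.
Shield: 15.0/5.10 = 2.941 half-value layers → attenuation 2^(−2.941) = 0.1302.
Combined: 23.09 × 0.1302 = 3.006 mSv/h.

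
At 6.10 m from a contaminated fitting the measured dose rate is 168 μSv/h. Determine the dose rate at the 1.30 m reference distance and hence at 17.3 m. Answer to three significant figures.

Since intensity falls as 1/r²,
At 1.30 m: 168 × (6.10/1.30)² = 168 × 22.02 = 3699 μSv/h
At 17.3 m: 3699 × (1.30/17.3)² = 3699 × 0.005647 = 20.89 μSv/h.

3700 μSv/h; 20.9 μSv/h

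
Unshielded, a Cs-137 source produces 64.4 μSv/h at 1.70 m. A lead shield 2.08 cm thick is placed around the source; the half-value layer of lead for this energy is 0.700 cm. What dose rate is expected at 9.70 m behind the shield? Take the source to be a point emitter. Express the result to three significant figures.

0.252 μSv/h

Distance alone: (1.70/9.70)² = 0.03072, so 64.4 × 0.03072 = 1.978 μSv/h.
Shield: 2.08/0.700 = 2.971 half-value layers → attenuation 2^(−2.971) = 0.1275.
Combined: 1.978 × 0.1275 = 0.2522 μSv/h.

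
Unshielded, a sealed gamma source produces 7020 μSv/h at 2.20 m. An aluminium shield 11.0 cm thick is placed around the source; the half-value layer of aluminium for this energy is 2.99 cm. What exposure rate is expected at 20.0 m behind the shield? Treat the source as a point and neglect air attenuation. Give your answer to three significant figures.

Distance alone: (2.20/20.0)² = 0.01210, so 7020 × 0.01210 = 84.94 μSv/h.
Shield: 11.0/2.99 = 3.679 half-value layers → attenuation 2^(−3.679) = 0.07807.
Combined: 84.94 × 0.07807 = 6.631 μSv/h.

6.63 μSv/h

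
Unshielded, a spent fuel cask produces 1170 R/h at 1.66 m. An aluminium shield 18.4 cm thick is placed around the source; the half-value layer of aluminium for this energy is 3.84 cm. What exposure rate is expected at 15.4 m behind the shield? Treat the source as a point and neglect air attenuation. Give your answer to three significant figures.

0.491 R/h

Distance alone: (1.66/15.4)² = 0.01162, so 1170 × 0.01162 = 13.60 R/h.
Shield: 18.4/3.84 = 4.792 half-value layers → attenuation 2^(−4.792) = 0.03610.
Combined: 13.60 × 0.03610 = 0.4910 R/h.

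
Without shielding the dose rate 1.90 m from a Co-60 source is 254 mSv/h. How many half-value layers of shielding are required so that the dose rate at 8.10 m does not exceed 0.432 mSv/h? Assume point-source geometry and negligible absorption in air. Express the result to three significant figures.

5.02 half-value layers

At 8.10 m, distance alone gives (1.90/8.10)² = 0.05502, so 254 × 0.05502 = 13.98 mSv/h.
Further attenuation needed: 13.98/0.432 = 32.36.
n = log₂(32.36) = 5.016 half-value layers.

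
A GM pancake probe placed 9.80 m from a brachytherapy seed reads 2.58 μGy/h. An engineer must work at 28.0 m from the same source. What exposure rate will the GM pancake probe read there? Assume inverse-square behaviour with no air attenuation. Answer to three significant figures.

By the inverse-square law, scaling from 9.80 m to 28.0 m:
(9.80/28.0)² = 0.1225, so 2.58 × 0.1225 = 0.3160 μGy/h.

0.316 μGy/h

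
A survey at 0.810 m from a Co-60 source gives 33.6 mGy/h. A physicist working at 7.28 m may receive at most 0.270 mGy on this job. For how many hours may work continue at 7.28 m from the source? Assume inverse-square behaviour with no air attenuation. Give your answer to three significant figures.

Since intensity falls as 1/r², rate at 7.28 m:
33.6 × (0.810/7.28)² = 33.6 × 0.01238 = 0.4160 mGy/h.
Stay time = 0.270 mGy ÷ 0.4160 mGy/h = 0.6490 h.

0.649 h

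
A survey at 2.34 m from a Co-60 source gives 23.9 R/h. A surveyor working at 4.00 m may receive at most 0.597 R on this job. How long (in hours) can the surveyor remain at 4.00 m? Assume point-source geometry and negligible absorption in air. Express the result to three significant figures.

Intensity scales as (d₁/d₂)², so rate at 4.00 m:
(2.34/4.00)² = 0.3422, so 23.9 × 0.3422 = 8.179 R/h.
Stay time = 0.597 R ÷ 8.179 R/h = 0.07299 h.

0.0730 h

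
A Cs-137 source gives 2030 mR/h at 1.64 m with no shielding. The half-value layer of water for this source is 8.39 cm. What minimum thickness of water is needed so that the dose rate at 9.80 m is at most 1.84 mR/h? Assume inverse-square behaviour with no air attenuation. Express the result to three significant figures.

At 9.80 m, distance alone gives (1.64/9.80)² = 0.02800, so 2030 × 0.02800 = 56.84 mR/h.
Further attenuation needed: 56.84/1.84 = 30.89.
n = log₂(30.89) = 4.949 half-value layers.
Thickness = 4.949 × 8.39 cm = 41.52 cm.

41.5 cm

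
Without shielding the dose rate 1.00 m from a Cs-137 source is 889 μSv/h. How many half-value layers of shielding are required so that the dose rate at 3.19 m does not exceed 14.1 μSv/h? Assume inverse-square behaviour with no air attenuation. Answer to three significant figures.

At 3.19 m, distance alone gives 889 × (1.00/3.19)² = 889 × 0.09827 = 87.36 μSv/h.
Further attenuation needed: 87.36/14.1 = 6.196.
n = log₂(6.196) = 2.631 half-value layers.

2.63 half-value layers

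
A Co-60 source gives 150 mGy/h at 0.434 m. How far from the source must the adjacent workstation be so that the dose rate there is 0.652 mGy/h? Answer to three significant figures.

Applying the 1/r² law, d₂ = d₁·√(I₁/I₂).
I₁/I₂ = 150/0.652 = 230.1, so d₂ = 0.434 × √230.1 = 6.583 m.

6.58 m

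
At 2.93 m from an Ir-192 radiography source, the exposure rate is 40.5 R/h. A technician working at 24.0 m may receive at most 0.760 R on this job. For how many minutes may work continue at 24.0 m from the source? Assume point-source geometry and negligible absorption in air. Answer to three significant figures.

Since intensity falls as 1/r², rate at 24.0 m:
40.5 × (2.93/24.0)² = 40.5 × 0.01490 = 0.6035 R/h.
Stay time = 0.760 R ÷ 0.6035 R/h = 1.259 h = 75.54 min.

75.5 min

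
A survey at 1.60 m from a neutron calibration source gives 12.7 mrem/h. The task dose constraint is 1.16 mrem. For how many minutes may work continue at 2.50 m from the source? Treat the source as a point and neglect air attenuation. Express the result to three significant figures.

Applying the 1/r² law, rate at 2.50 m:
(1.60/2.50)² = 0.4096, so 12.7 × 0.4096 = 5.202 mrem/h.
Stay time = 1.16 mrem ÷ 5.202 mrem/h = 0.2230 h = 13.38 min.

13.4 min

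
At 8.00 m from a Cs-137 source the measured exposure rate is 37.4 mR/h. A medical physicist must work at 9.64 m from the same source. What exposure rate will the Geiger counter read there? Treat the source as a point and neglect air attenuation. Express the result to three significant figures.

Applying the 1/r² law, scaling from 8.00 m to 9.64 m:
(8.00/9.64)² = 0.6887, so 37.4 × 0.6887 = 25.76 mR/h.

25.8 mR/h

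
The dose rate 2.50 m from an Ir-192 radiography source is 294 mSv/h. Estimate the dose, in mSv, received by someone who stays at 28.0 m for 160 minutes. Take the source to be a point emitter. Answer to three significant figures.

Since intensity falls as 1/r², rate at 28.0 m:
294 × (2.50/28.0)² = 294 × 0.007972 = 2.344 mSv/h.
Dose = rate × time = 2.344 mSv/h × 2.667 h = 6.251 mSv.

6.25 mSv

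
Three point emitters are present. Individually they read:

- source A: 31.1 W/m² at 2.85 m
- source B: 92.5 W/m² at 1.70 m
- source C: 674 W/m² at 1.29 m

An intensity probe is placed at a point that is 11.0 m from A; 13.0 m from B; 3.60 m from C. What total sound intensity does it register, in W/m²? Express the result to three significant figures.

By superposition, sum each source's inverse-square contribution:
A: 31.1 × (2.85/11.0)² = 2.088 W/m²
B: 92.5 × (1.70/13.0)² = 1.582 W/m²
C: 674 × (1.29/3.60)² = 86.54 W/m²
Total = 2.088 + 1.582 + 86.54 = 90.21 W/m².

90.2 W/m²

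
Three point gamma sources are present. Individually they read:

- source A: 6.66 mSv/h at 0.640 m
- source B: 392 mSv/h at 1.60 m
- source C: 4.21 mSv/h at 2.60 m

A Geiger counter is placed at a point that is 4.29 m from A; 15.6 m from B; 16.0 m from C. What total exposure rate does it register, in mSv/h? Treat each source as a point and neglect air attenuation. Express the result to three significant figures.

4.38 mSv/h

By superposition, sum each source's inverse-square contribution:
A: 6.66 × (0.640/4.29)² = 0.1482 mSv/h
B: 392 × (1.60/15.6)² = 4.124 mSv/h
C: 4.21 × (2.60/16.0)² = 0.1112 mSv/h
Total = 0.1482 + 4.124 + 0.1112 = 4.383 mSv/h.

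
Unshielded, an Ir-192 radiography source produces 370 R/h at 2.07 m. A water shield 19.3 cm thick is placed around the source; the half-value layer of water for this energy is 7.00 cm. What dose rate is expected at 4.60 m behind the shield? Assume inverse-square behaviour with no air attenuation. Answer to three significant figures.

Distance alone: (2.07/4.60)² = 0.2025, so 370 × 0.2025 = 74.93 R/h.
Shield: 19.3/7.00 = 2.757 half-value layers → attenuation 2^(−2.757) = 0.1479.
Combined: 74.93 × 0.1479 = 11.08 R/h.

11.1 R/h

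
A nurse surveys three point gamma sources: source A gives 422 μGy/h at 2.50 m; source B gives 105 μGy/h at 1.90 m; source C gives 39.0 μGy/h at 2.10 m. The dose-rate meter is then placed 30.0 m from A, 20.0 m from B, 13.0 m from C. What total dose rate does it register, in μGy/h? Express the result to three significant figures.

4.90 μGy/h

By superposition, sum each source's inverse-square contribution:
A: 422 × (2.50/30.0)² = 2.931 μGy/h
B: 105 × (1.90/20.0)² = 0.9476 μGy/h
C: 39.0 × (2.10/13.0)² = 1.018 μGy/h
Total = 2.931 + 0.9476 + 1.018 = 4.897 μGy/h.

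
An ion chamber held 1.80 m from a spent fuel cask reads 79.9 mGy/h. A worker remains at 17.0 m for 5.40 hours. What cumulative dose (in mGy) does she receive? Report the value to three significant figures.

Since intensity falls as 1/r², rate at 17.0 m:
79.9 × (1.80/17.0)² = 79.9 × 0.01121 = 0.8957 mGy/h.
Dose = rate × time = 0.8957 mGy/h × 5.400 h = 4.837 mGy.

4.84 mGy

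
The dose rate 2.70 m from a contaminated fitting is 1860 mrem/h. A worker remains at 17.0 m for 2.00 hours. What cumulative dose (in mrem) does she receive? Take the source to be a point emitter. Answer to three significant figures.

93.8 mrem

By the inverse-square law, rate at 17.0 m:
1860 × (2.70/17.0)² = 1860 × 0.02522 = 46.91 mrem/h.
Dose = rate × time = 46.91 mrem/h × 2.000 h = 93.82 mrem.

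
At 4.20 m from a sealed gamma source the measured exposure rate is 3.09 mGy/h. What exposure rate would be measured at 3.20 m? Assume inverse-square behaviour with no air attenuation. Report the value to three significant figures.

5.32 mGy/h

Since intensity falls as 1/r², scaling from 4.20 m to 3.20 m:
(4.20/3.20)² = 1.723, so 3.09 × 1.723 = 5.324 mGy/h.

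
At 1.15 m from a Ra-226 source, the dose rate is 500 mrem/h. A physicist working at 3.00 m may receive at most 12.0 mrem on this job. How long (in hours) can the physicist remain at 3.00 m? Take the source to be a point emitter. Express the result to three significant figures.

0.163 h

Since intensity falls as 1/r², rate at 3.00 m:
(1.15/3.00)² = 0.1469, so 500 × 0.1469 = 73.45 mrem/h.
Stay time = 12.0 mrem ÷ 73.45 mrem/h = 0.1634 h.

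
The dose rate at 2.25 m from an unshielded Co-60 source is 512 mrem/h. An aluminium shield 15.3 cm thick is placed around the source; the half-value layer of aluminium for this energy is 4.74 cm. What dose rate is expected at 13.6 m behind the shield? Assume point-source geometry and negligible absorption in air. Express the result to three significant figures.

Distance alone: 512 × (2.25/13.6)² = 512 × 0.02737 = 14.01 mrem/h.
Shield: 15.3/4.74 = 3.228 half-value layers → attenuation 2^(−3.228) = 0.1067.
Combined: 14.01 × 0.1067 = 1.495 mrem/h.

1.50 mrem/h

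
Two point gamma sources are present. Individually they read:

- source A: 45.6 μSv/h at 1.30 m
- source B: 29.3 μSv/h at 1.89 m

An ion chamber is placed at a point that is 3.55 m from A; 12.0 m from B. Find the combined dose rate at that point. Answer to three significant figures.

6.84 μSv/h

Each source contributes Iᵢ·(dᵢ/rᵢ)²; contributions add.
A: 45.6 × (1.30/3.55)² = 6.115 μSv/h
B: 29.3 × (1.89/12.0)² = 0.7268 μSv/h
Total = 6.115 + 0.7268 = 6.842 μSv/h.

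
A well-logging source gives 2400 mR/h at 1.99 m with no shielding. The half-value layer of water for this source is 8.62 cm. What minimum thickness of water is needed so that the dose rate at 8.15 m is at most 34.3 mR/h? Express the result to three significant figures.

At 8.15 m, distance alone gives 2400 × (1.99/8.15)² = 2400 × 0.05962 = 143.1 mR/h.
Further attenuation needed: 143.1/34.3 = 4.172.
n = log₂(4.172) = 2.061 half-value layers.
Thickness = 2.061 × 8.62 cm = 17.77 cm.

17.8 cm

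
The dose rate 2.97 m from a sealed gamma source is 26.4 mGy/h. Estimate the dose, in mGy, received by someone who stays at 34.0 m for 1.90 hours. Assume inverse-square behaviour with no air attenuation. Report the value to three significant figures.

Since intensity falls as 1/r², rate at 34.0 m:
(2.97/34.0)² = 0.007631, so 26.4 × 0.007631 = 0.2015 mGy/h.
Dose = rate × time = 0.2015 mGy/h × 1.900 h = 0.3829 mGy.

0.383 mGy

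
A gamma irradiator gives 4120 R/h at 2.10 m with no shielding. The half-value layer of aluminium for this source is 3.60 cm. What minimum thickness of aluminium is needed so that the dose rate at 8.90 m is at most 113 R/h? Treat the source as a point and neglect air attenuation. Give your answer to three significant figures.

At 8.90 m, distance alone gives 4120 × (2.10/8.90)² = 4120 × 0.05567 = 229.4 R/h.
Further attenuation needed: 229.4/113 = 2.030.
n = log₂(2.030) = 1.021 half-value layers.
Thickness = 1.021 × 3.60 cm = 3.676 cm.

3.68 cm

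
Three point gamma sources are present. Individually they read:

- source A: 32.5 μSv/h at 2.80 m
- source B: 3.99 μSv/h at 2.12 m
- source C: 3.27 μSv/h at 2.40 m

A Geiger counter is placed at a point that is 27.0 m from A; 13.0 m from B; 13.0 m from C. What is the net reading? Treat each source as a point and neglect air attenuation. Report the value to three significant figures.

0.567 μSv/h

Each source contributes Iᵢ·(dᵢ/rᵢ)²; contributions add.
A: 32.5 × (2.80/27.0)² = 0.3495 μSv/h
B: 3.99 × (2.12/13.0)² = 0.1061 μSv/h
C: 3.27 × (2.40/13.0)² = 0.1115 μSv/h
Total = 0.3495 + 0.1061 + 0.1115 = 0.5671 μSv/h.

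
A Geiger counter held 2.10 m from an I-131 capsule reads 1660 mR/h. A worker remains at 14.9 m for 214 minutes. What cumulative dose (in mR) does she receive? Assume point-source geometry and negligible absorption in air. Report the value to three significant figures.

Using I₁d₁² = I₂d₂², rate at 14.9 m:
1660 × (2.10/14.9)² = 1660 × 0.01986 = 32.97 mR/h.
Dose = rate × time = 32.97 mR/h × 3.567 h = 117.6 mR.

118 mR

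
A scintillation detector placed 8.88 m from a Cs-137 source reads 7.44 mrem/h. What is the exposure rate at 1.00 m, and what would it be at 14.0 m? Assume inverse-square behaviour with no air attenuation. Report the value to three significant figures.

587 mrem/h; 2.99 mrem/h

By the inverse-square law,
At 1.00 m: 7.44 × (8.88/1.00)² = 7.44 × 78.85 = 586.6 mrem/h
At 14.0 m: (1.00/14.0)² = 0.005102, so 586.6 × 0.005102 = 2.993 mrem/h.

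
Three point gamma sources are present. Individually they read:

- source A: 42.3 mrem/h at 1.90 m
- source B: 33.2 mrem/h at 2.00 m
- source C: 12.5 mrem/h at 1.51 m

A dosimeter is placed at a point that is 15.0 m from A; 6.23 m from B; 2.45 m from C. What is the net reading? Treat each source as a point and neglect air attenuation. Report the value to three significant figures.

8.85 mrem/h

Each source contributes Iᵢ·(dᵢ/rᵢ)²; contributions add.
A: 42.3 × (1.90/15.0)² = 0.6787 mrem/h
B: 33.2 × (2.00/6.23)² = 3.422 mrem/h
C: 12.5 × (1.51/2.45)² = 4.748 mrem/h
Total = 0.6787 + 3.422 + 4.748 = 8.849 mrem/h.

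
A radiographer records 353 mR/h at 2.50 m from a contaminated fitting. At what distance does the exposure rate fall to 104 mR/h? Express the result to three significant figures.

Since intensity falls as 1/r², d₂ = d₁·√(I₁/I₂).
I₁/I₂ = 353/104 = 3.394, so d₂ = 2.50 × √3.394 = 4.606 m.

4.61 m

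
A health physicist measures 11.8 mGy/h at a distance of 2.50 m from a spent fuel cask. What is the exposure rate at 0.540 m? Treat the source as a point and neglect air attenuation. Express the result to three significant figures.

253 mGy/h

By the inverse-square law, the rate at 0.540 m is
(2.50/0.540)² = 21.43, so 11.8 × 21.43 = 252.9 mGy/h.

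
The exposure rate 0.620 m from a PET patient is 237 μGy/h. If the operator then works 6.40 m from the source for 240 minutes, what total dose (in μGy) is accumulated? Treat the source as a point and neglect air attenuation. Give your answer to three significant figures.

Since intensity falls as 1/r², rate at 6.40 m:
237 × (0.620/6.40)² = 237 × 0.009385 = 2.224 μGy/h.
Dose = rate × time = 2.224 μGy/h × 4.000 h = 8.896 μGy.

8.90 μGy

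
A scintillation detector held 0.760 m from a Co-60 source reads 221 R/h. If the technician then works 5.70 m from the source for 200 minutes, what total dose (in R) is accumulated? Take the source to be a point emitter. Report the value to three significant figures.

Intensity scales as (d₁/d₂)², so rate at 5.70 m:
(0.760/5.70)² = 0.01778, so 221 × 0.01778 = 3.929 R/h.
Dose = rate × time = 3.929 R/h × 3.333 h = 13.10 R.

13.1 R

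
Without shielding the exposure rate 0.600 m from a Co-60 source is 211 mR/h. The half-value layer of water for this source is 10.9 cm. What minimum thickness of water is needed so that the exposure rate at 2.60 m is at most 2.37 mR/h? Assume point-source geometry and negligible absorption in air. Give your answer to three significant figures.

At 2.60 m, distance alone gives (0.600/2.60)² = 0.05325, so 211 × 0.05325 = 11.24 mR/h.
Further attenuation needed: 11.24/2.37 = 4.743.
n = log₂(4.743) = 2.246 half-value layers.
Thickness = 2.246 × 10.9 cm = 24.48 cm.

24.5 cm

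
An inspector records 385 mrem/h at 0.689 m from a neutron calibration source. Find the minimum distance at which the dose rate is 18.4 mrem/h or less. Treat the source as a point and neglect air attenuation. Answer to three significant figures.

By the inverse-square law, d₂ = d₁·√(I₁/I₂).
I₁/I₂ = 385/18.4 = 20.92, so d₂ = 0.689 × √20.92 = 3.151 m.

3.15 m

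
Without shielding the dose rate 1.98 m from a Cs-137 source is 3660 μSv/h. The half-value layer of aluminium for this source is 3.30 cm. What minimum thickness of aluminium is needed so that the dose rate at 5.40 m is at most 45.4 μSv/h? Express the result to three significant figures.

11.3 cm

At 5.40 m, distance alone gives (1.98/5.40)² = 0.1344, so 3660 × 0.1344 = 491.9 μSv/h.
Further attenuation needed: 491.9/45.4 = 10.83.
n = log₂(10.83) = 3.437 half-value layers.
Thickness = 3.437 × 3.30 cm = 11.34 cm.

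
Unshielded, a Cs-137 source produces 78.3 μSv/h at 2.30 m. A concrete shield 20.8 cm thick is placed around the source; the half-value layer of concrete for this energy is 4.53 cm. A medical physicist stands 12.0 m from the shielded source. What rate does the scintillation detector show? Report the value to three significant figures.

0.119 μSv/h

Distance alone: (2.30/12.0)² = 0.03674, so 78.3 × 0.03674 = 2.877 μSv/h.
Shield: 20.8/4.53 = 4.592 half-value layers → attenuation 2^(−4.592) = 0.04146.
Combined: 2.877 × 0.04146 = 0.1193 μSv/h.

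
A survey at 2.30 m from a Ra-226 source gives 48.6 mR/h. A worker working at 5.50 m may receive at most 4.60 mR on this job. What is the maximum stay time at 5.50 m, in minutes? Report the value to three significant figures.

32.5 min

Using I₁d₁² = I₂d₂², rate at 5.50 m:
(2.30/5.50)² = 0.1749, so 48.6 × 0.1749 = 8.500 mR/h.
Stay time = 4.60 mR ÷ 8.500 mR/h = 0.5412 h = 32.47 min.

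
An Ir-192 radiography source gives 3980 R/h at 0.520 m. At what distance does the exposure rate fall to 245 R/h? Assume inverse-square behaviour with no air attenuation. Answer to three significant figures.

2.10 m

Using I₁d₁² = I₂d₂², d₂ = d₁·√(I₁/I₂).
I₁/I₂ = 3980/245 = 16.24, so d₂ = 0.520 × √16.24 = 2.096 m.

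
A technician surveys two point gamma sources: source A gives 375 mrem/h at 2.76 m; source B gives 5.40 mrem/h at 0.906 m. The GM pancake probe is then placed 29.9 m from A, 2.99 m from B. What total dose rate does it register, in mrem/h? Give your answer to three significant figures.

3.69 mrem/h

By superposition, sum each source's inverse-square contribution:
A: 375 × (2.76/29.9)² = 3.195 mrem/h
B: 5.40 × (0.906/2.99)² = 0.4958 mrem/h
Total = 3.195 + 0.4958 = 3.691 mrem/h.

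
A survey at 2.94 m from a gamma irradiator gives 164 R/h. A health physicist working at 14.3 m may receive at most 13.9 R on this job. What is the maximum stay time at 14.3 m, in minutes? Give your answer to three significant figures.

Applying the 1/r² law, rate at 14.3 m:
(2.94/14.3)² = 0.04227, so 164 × 0.04227 = 6.932 R/h.
Stay time = 13.9 R ÷ 6.932 R/h = 2.005 h = 120.3 min.

120 min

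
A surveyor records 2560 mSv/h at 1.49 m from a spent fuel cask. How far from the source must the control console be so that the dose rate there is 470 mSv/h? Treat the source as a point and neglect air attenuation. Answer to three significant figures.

Applying the 1/r² law, d₂ = d₁·√(I₁/I₂).
I₁/I₂ = 2560/470 = 5.447, so d₂ = 1.49 × √5.447 = 3.477 m.

3.48 m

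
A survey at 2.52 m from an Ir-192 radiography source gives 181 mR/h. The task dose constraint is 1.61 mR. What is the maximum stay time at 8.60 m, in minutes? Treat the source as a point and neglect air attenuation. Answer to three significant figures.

Using I₁d₁² = I₂d₂², rate at 8.60 m:
181 × (2.52/8.60)² = 181 × 0.08586 = 15.54 mR/h.
Stay time = 1.61 mR ÷ 15.54 mR/h = 0.1036 h = 6.216 min.

6.22 min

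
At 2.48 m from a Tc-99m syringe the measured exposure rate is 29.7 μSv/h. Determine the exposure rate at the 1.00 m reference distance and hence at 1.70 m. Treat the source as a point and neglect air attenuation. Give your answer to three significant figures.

183 μSv/h; 63.2 μSv/h

Intensity scales as (d₁/d₂)², so
At 1.00 m: 29.7 × (2.48/1.00)² = 29.7 × 6.150 = 182.7 μSv/h
At 1.70 m: 182.7 × (1.00/1.70)² = 182.7 × 0.3460 = 63.21 μSv/h.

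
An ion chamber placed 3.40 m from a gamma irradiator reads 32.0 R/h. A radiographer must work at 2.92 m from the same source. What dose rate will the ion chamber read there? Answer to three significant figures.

43.4 R/h

Intensity scales as (d₁/d₂)², so scaling from 3.40 m to 2.92 m:
32.0 × (3.40/2.92)² = 32.0 × 1.356 = 43.39 R/h.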